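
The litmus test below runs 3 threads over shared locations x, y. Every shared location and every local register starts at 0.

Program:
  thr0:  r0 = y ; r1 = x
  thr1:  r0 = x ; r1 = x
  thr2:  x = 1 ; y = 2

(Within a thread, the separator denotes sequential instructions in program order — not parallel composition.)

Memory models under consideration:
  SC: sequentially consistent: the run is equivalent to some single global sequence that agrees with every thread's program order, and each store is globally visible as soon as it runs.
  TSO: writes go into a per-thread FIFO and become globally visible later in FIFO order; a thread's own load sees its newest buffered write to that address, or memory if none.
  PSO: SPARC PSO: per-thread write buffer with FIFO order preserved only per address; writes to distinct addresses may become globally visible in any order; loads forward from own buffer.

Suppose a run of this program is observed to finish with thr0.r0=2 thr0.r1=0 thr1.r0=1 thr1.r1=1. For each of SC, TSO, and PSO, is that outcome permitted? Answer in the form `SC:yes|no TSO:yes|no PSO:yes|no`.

SC:no TSO:no PSO:yes

outcome vector order: (thr0.r0,thr0.r1,thr1.r0,thr1.r1)
SC: 9 outcomes — {(0,0,0,0), (0,0,0,1), (0,0,1,1), (0,1,0,0), (0,1,0,1), (0,1,1,1), (2,1,0,0), (2,1,0,1), (2,1,1,1)}
TSO: 9 outcomes — {(0,0,0,0), (0,0,0,1), (0,0,1,1), (0,1,0,0), (0,1,0,1), (0,1,1,1), (2,1,0,0), (2,1,0,1), (2,1,1,1)}
PSO: 12 outcomes — {(0,0,0,0), (0,0,0,1), (0,0,1,1), (0,1,0,0), (0,1,0,1), (0,1,1,1), (2,0,0,0), (2,0,0,1), (2,0,1,1), (2,1,0,0), (2,1,0,1), (2,1,1,1)}
target (2,0,1,1) ∈ {PSO}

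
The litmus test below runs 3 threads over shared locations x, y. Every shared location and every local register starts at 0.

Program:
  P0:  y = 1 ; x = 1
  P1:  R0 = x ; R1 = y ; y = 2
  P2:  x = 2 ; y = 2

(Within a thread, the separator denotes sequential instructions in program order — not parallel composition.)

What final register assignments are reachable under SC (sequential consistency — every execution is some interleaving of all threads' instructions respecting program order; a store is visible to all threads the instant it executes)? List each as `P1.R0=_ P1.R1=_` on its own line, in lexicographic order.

P1.R0=0 P1.R1=0
P1.R0=0 P1.R1=1
P1.R0=0 P1.R1=2
P1.R0=1 P1.R1=1
P1.R0=1 P1.R1=2
P1.R0=2 P1.R1=0
P1.R0=2 P1.R1=1
P1.R0=2 P1.R1=2

outcome vector order: (P1.R0,P1.R1)
|SC outcomes| = 8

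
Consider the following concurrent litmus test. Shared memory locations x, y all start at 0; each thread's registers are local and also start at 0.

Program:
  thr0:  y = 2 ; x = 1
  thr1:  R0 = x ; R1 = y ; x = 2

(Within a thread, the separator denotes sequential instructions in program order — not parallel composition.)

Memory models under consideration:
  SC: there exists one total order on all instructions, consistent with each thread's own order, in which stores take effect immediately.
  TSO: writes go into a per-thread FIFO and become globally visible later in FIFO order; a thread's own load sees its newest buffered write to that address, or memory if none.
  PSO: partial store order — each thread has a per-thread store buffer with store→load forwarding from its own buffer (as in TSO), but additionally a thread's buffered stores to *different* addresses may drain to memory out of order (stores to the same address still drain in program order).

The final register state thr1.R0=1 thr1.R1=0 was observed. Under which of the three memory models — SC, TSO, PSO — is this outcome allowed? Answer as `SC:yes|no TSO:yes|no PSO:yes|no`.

outcome vector order: (thr1.R0,thr1.R1)
[SC] allowed = {0/0; 0/2; 1/2}
[TSO] allowed = {0/0; 0/2; 1/2}
[PSO] allowed = {0/0; 0/2; 1/0; 1/2}
target 1/0 ∈ {PSO}

SC:no TSO:no PSO:yes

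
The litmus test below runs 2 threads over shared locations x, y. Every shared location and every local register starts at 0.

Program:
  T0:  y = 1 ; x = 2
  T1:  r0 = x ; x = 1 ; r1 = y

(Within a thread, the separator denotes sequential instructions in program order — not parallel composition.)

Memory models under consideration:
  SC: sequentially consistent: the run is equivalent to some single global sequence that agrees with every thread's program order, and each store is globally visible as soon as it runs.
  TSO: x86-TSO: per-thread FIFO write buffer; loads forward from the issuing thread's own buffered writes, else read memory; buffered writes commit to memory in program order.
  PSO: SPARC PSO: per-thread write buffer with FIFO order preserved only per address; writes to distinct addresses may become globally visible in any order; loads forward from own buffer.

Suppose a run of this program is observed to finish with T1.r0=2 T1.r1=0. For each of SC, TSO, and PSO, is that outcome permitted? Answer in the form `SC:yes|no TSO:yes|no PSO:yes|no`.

outcome vector order: (T1.r0,T1.r1)
[SC] allowed = {<0 0>, <0 1>, <2 1>}
[TSO] allowed = {<0 0>, <0 1>, <2 1>}
[PSO] allowed = {<0 0>, <0 1>, <2 0>, <2 1>}
target <2 0> ∈ {PSO}

SC:no TSO:no PSO:yes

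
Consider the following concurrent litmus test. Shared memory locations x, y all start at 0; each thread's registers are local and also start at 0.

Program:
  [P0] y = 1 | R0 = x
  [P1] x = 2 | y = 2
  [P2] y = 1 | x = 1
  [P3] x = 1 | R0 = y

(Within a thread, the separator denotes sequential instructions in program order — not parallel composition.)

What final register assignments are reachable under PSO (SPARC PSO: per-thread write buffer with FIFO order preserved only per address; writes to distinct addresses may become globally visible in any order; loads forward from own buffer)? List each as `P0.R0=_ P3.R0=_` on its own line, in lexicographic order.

P0.R0=0 P3.R0=0
P0.R0=0 P3.R0=1
P0.R0=0 P3.R0=2
P0.R0=1 P3.R0=0
P0.R0=1 P3.R0=1
P0.R0=1 P3.R0=2
P0.R0=2 P3.R0=0
P0.R0=2 P3.R0=1
P0.R0=2 P3.R0=2

outcome vector order: (P0.R0,P3.R0)
|PSO outcomes| = 9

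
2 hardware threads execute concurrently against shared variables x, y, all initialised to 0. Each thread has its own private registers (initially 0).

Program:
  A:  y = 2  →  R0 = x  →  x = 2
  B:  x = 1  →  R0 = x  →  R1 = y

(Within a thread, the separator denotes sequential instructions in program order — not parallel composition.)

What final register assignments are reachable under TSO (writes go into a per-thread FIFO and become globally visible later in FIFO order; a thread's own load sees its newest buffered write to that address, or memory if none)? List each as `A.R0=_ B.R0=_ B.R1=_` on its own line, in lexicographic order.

A.R0=0 B.R0=1 B.R1=0
A.R0=0 B.R0=1 B.R1=2
A.R0=0 B.R0=2 B.R1=2
A.R0=1 B.R0=1 B.R1=0
A.R0=1 B.R0=1 B.R1=2
A.R0=1 B.R0=2 B.R1=2

outcome vector order: (A.R0,B.R0,B.R1)
|TSO outcomes| = 6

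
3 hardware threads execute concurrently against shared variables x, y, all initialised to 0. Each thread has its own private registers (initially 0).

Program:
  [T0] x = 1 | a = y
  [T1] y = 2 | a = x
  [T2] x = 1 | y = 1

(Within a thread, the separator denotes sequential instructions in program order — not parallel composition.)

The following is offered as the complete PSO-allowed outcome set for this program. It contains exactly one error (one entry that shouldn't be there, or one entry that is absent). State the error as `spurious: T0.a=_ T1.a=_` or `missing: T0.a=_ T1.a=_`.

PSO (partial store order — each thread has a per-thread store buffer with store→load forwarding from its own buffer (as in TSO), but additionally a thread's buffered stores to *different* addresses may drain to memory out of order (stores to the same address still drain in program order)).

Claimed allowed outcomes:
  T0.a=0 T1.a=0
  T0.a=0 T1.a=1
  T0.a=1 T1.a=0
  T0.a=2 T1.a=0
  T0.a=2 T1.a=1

missing: T0.a=1 T1.a=1

outcome vector order: (T0.a,T1.a)
PSO: 6 outcomes — {(0,0) (0,1) (1,0) (1,1) (2,0) (2,1)}
PSO∖claimed = {(1,1)}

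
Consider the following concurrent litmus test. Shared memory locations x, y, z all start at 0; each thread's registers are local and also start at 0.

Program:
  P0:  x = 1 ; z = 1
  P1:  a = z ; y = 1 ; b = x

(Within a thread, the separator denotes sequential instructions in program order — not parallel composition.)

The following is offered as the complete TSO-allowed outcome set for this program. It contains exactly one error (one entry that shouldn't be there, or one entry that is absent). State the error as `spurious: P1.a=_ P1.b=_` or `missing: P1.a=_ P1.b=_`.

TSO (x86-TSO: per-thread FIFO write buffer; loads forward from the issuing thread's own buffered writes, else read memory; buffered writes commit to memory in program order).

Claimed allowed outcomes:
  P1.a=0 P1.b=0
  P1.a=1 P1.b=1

missing: P1.a=0 P1.b=1

outcome vector order: (P1.a,P1.b)
TSO (3): 0/0, 0/1, 1/1
TSO∖claimed = {0/1}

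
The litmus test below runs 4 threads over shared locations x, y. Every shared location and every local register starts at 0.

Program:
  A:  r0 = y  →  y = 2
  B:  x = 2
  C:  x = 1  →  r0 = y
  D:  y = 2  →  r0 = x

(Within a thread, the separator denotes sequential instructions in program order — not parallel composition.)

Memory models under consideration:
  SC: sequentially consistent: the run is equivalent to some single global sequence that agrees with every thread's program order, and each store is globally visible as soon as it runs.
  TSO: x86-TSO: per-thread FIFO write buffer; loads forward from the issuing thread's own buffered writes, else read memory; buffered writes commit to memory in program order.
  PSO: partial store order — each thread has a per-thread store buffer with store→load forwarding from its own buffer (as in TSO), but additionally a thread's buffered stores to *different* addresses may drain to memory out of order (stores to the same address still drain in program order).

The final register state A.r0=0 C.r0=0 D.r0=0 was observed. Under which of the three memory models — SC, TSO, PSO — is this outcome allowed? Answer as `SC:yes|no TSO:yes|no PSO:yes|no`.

SC:no TSO:yes PSO:yes

outcome vector order: (A.r0,C.r0,D.r0)
SC (10): <0 0 1> <0 0 2> <0 2 0> <0 2 1> <0 2 2> <2 0 1> <2 0 2> <2 2 0> <2 2 1> <2 2 2>
TSO (12): <0 0 0> <0 0 1> <0 0 2> <0 2 0> <0 2 1> <0 2 2> <2 0 0> <2 0 1> <2 0 2> <2 2 0> <2 2 1> <2 2 2>
PSO (12): <0 0 0> <0 0 1> <0 0 2> <0 2 0> <0 2 1> <0 2 2> <2 0 0> <2 0 1> <2 0 2> <2 2 0> <2 2 1> <2 2 2>
target <0 0 0> ∈ {TSO,PSO}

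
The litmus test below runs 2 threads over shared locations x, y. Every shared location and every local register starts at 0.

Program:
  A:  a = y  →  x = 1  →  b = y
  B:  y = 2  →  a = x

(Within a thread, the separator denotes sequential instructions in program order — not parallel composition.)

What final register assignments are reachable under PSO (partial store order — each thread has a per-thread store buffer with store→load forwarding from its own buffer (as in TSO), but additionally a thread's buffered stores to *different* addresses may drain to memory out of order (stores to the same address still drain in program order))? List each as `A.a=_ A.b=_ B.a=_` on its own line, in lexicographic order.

A.a=0 A.b=0 B.a=0
A.a=0 A.b=0 B.a=1
A.a=0 A.b=2 B.a=0
A.a=0 A.b=2 B.a=1
A.a=2 A.b=2 B.a=0
A.a=2 A.b=2 B.a=1

outcome vector order: (A.a,A.b,B.a)
|PSO outcomes| = 6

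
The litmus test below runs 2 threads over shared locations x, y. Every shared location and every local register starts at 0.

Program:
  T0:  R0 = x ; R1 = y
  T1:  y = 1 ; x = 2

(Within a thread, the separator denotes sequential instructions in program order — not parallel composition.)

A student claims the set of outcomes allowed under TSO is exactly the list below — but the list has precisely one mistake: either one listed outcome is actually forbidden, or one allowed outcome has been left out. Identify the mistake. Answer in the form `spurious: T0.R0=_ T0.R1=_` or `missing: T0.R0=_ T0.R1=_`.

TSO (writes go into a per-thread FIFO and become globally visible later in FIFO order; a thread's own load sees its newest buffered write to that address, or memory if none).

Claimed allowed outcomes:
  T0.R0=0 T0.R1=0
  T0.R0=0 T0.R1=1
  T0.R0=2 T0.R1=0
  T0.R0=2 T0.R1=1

outcome vector order: (T0.R0,T0.R1)
TSO (3): <0 0>; <0 1>; <2 1>
claimed∖TSO = {<2 0>}

spurious: T0.R0=2 T0.R1=0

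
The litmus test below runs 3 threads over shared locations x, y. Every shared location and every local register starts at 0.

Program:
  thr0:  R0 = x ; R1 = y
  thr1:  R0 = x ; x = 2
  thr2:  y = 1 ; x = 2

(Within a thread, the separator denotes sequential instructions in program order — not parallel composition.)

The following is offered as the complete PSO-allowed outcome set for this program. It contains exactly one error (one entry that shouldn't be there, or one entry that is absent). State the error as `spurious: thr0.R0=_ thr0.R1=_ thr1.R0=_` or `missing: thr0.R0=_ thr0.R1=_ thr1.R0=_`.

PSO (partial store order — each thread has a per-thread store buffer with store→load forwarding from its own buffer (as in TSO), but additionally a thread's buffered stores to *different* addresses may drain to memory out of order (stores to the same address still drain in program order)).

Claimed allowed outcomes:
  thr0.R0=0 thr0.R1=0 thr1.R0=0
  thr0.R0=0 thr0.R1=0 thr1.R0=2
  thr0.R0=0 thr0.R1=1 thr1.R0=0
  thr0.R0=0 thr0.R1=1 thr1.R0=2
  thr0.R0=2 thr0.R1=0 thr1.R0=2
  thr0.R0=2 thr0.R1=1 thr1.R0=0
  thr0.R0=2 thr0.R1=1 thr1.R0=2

missing: thr0.R0=2 thr0.R1=0 thr1.R0=0

outcome vector order: (thr0.R0,thr0.R1,thr1.R0)
PSO (8): <0 0 0>, <0 0 2>, <0 1 0>, <0 1 2>, <2 0 0>, <2 0 2>, <2 1 0>, <2 1 2>
PSO∖claimed = {<2 0 0>}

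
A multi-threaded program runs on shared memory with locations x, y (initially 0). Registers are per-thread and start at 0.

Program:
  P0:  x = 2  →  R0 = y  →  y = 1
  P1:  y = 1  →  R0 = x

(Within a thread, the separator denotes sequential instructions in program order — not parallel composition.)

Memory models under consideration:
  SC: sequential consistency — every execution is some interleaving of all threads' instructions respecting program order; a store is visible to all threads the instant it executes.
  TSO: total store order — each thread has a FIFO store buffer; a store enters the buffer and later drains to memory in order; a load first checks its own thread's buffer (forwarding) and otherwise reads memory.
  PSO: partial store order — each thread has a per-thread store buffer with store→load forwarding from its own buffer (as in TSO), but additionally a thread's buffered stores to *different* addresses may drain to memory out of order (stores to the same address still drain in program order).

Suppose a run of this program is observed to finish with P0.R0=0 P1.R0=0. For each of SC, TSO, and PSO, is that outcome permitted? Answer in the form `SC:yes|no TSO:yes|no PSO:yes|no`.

SC:no TSO:yes PSO:yes

outcome vector order: (P0.R0,P1.R0)
under SC → 02, 10, 12
under TSO → 00, 02, 10, 12
under PSO → 00, 02, 10, 12
target 00 ∈ {TSO,PSO}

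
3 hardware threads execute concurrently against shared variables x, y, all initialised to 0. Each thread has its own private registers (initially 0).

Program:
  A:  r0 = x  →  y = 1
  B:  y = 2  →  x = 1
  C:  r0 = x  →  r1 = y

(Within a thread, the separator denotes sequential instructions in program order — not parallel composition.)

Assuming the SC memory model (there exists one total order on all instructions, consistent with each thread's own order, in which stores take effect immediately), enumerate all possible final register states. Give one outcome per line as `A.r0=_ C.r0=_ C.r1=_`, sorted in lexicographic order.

outcome vector order: (A.r0,C.r0,C.r1)
|SC outcomes| = 10

A.r0=0 C.r0=0 C.r1=0
A.r0=0 C.r0=0 C.r1=1
A.r0=0 C.r0=0 C.r1=2
A.r0=0 C.r0=1 C.r1=1
A.r0=0 C.r0=1 C.r1=2
A.r0=1 C.r0=0 C.r1=0
A.r0=1 C.r0=0 C.r1=1
A.r0=1 C.r0=0 C.r1=2
A.r0=1 C.r0=1 C.r1=1
A.r0=1 C.r0=1 C.r1=2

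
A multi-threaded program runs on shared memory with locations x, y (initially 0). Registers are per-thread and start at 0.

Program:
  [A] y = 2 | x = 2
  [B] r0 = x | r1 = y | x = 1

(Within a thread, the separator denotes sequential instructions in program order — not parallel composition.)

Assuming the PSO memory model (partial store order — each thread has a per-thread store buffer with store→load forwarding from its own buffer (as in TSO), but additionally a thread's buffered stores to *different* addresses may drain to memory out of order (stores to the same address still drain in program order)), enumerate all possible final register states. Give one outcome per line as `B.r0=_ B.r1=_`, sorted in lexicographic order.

B.r0=0 B.r1=0
B.r0=0 B.r1=2
B.r0=2 B.r1=0
B.r0=2 B.r1=2

outcome vector order: (B.r0,B.r1)
|PSO outcomes| = 4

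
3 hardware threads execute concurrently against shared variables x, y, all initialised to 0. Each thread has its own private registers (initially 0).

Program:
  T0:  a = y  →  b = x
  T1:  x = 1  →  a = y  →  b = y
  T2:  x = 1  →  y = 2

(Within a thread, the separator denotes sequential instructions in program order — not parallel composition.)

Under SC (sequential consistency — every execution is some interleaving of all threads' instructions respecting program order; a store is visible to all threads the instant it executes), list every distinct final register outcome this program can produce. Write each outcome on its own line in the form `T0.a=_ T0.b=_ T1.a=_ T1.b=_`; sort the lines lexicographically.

T0.a=0 T0.b=0 T1.a=0 T1.b=0
T0.a=0 T0.b=0 T1.a=0 T1.b=2
T0.a=0 T0.b=0 T1.a=2 T1.b=2
T0.a=0 T0.b=1 T1.a=0 T1.b=0
T0.a=0 T0.b=1 T1.a=0 T1.b=2
T0.a=0 T0.b=1 T1.a=2 T1.b=2
T0.a=2 T0.b=1 T1.a=0 T1.b=0
T0.a=2 T0.b=1 T1.a=0 T1.b=2
T0.a=2 T0.b=1 T1.a=2 T1.b=2

outcome vector order: (T0.a,T0.b,T1.a,T1.b)
|SC outcomes| = 9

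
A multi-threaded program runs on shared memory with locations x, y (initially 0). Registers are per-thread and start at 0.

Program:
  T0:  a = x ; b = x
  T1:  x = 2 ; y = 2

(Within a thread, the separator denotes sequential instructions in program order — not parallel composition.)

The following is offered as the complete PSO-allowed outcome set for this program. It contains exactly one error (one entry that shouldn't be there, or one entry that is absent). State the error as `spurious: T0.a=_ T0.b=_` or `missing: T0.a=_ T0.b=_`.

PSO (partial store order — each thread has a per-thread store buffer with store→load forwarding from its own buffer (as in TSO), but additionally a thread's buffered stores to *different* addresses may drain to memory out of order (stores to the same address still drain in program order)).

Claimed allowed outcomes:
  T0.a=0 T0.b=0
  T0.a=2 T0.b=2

outcome vector order: (T0.a,T0.b)
PSO: 3 outcomes — {0/0; 0/2; 2/2}
PSO∖claimed = {0/2}

missing: T0.a=0 T0.b=2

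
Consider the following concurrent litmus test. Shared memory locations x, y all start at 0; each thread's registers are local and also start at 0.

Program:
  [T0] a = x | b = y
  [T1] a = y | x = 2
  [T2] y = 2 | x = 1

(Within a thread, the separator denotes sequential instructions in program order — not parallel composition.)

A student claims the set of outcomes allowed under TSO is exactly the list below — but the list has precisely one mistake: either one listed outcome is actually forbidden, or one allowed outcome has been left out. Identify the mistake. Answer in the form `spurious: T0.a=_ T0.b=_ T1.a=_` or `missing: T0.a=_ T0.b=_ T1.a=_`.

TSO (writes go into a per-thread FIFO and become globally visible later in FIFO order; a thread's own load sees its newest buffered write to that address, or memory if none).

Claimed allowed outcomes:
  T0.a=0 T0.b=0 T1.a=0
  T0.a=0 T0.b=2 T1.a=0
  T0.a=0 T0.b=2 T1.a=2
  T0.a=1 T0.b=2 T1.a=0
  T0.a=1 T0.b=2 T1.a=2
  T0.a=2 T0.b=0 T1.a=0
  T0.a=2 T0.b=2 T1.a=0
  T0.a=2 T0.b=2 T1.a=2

outcome vector order: (T0.a,T0.b,T1.a)
[TSO] allowed = {000; 002; 020; 022; 120; 122; 200; 220; 222}
TSO∖claimed = {002}

missing: T0.a=0 T0.b=0 T1.a=2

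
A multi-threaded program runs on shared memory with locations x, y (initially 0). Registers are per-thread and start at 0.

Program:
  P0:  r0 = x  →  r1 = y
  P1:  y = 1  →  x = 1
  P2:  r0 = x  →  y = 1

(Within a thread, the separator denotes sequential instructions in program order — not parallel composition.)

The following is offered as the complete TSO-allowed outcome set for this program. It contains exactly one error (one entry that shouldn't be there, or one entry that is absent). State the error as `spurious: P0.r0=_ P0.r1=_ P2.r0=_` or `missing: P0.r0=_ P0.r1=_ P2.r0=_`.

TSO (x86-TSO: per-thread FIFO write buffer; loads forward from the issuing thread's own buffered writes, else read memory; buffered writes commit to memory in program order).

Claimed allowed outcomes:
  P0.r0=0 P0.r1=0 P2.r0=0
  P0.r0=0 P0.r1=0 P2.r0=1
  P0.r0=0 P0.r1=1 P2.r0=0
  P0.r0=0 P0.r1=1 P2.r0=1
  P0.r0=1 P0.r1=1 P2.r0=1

missing: P0.r0=1 P0.r1=1 P2.r0=0

outcome vector order: (P0.r0,P0.r1,P2.r0)
[TSO] allowed = {000 001 010 011 110 111}
TSO∖claimed = {110}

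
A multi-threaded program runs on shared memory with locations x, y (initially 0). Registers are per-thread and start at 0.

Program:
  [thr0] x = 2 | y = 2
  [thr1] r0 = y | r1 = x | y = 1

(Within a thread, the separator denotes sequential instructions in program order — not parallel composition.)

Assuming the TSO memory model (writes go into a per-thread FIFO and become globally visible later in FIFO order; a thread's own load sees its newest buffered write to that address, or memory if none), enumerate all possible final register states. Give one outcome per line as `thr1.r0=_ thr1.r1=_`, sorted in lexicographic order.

thr1.r0=0 thr1.r1=0
thr1.r0=0 thr1.r1=2
thr1.r0=2 thr1.r1=2

outcome vector order: (thr1.r0,thr1.r1)
|TSO outcomes| = 3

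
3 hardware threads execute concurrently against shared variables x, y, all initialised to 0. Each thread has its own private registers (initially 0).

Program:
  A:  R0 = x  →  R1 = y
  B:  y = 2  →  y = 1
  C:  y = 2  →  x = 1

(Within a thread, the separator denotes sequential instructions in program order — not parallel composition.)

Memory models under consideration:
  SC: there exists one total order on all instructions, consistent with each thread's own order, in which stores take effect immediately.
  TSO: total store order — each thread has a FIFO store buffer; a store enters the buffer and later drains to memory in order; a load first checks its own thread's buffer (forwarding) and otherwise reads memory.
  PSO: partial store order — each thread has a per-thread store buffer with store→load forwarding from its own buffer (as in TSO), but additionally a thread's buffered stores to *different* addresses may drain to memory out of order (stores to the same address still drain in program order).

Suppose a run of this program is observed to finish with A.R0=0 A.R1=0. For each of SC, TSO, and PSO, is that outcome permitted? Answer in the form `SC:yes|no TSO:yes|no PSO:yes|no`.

outcome vector order: (A.R0,A.R1)
SC (5): 00 01 02 11 12
TSO (5): 00 01 02 11 12
PSO (6): 00 01 02 10 11 12
target 00 ∈ {SC,TSO,PSO}

SC:yes TSO:yes PSO:yes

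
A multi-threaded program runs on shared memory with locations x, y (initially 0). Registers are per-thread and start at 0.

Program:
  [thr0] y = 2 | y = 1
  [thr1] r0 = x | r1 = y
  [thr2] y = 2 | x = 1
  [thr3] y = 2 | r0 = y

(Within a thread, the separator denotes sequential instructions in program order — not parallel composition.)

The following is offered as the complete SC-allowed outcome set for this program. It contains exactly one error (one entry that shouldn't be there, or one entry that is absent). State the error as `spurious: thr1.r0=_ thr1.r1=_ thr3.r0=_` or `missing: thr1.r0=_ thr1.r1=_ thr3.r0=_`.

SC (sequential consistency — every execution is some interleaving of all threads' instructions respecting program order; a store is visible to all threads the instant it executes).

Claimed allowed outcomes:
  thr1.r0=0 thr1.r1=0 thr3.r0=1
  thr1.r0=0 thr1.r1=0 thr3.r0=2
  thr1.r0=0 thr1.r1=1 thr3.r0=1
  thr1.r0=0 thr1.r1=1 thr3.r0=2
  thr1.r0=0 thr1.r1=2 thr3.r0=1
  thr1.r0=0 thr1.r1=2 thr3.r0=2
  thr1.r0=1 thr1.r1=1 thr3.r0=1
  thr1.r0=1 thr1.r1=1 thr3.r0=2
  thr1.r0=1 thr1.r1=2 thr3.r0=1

missing: thr1.r0=1 thr1.r1=2 thr3.r0=2

outcome vector order: (thr1.r0,thr1.r1,thr3.r0)
SC: 10 outcomes — {0/0/1; 0/0/2; 0/1/1; 0/1/2; 0/2/1; 0/2/2; 1/1/1; 1/1/2; 1/2/1; 1/2/2}
SC∖claimed = {1/2/2}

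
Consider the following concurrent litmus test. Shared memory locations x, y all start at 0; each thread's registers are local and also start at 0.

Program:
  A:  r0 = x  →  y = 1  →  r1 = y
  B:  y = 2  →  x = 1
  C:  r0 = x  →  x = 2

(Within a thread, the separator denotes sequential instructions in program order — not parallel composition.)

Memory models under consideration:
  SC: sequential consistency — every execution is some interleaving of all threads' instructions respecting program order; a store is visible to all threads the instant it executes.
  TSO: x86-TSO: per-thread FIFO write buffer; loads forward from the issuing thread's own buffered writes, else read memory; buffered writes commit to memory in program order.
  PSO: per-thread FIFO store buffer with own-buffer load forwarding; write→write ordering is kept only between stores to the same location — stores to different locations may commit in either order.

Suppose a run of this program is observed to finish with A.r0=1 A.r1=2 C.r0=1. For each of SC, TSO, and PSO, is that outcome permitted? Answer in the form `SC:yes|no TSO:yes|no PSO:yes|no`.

outcome vector order: (A.r0,A.r1,C.r0)
SC: 9 outcomes — {(0,1,0) (0,1,1) (0,2,0) (0,2,1) (1,1,0) (1,1,1) (2,1,0) (2,1,1) (2,2,0)}
TSO: 9 outcomes — {(0,1,0) (0,1,1) (0,2,0) (0,2,1) (1,1,0) (1,1,1) (2,1,0) (2,1,1) (2,2,0)}
PSO: 12 outcomes — {(0,1,0) (0,1,1) (0,2,0) (0,2,1) (1,1,0) (1,1,1) (1,2,0) (1,2,1) (2,1,0) (2,1,1) (2,2,0) (2,2,1)}
target (1,2,1) ∈ {PSO}

SC:no TSO:no PSO:yes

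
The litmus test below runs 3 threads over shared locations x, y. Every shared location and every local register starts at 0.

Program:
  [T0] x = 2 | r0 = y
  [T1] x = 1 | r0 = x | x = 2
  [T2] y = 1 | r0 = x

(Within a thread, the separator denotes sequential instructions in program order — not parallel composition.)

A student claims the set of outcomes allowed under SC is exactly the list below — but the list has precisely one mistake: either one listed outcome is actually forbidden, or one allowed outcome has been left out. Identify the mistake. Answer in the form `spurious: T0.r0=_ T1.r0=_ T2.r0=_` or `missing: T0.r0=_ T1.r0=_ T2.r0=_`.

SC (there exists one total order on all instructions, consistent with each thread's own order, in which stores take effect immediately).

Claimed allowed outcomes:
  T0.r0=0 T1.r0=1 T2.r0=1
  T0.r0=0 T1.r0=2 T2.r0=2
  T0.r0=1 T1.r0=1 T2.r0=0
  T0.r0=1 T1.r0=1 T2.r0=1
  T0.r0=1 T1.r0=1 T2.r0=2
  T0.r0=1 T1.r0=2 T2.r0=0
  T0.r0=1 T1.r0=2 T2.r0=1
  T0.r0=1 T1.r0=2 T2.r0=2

outcome vector order: (T0.r0,T1.r0,T2.r0)
under SC → <0 1 1> <0 1 2> <0 2 2> <1 1 0> <1 1 1> <1 1 2> <1 2 0> <1 2 1> <1 2 2>
SC∖claimed = {<0 1 2>}

missing: T0.r0=0 T1.r0=1 T2.r0=2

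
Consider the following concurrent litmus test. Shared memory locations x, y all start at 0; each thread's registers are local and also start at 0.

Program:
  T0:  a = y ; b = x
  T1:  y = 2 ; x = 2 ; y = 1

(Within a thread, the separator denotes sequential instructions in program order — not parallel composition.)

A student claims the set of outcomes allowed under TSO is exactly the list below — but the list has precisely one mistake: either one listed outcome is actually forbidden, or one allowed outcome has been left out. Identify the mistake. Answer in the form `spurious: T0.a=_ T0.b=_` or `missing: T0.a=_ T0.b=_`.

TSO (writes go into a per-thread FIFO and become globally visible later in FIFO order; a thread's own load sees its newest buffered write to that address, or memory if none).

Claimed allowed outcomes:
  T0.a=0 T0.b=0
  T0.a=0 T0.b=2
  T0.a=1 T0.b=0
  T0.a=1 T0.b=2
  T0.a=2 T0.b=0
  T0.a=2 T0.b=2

spurious: T0.a=1 T0.b=0

outcome vector order: (T0.a,T0.b)
TSO: 5 outcomes — {(0,0), (0,2), (1,2), (2,0), (2,2)}
claimed∖TSO = {(1,0)}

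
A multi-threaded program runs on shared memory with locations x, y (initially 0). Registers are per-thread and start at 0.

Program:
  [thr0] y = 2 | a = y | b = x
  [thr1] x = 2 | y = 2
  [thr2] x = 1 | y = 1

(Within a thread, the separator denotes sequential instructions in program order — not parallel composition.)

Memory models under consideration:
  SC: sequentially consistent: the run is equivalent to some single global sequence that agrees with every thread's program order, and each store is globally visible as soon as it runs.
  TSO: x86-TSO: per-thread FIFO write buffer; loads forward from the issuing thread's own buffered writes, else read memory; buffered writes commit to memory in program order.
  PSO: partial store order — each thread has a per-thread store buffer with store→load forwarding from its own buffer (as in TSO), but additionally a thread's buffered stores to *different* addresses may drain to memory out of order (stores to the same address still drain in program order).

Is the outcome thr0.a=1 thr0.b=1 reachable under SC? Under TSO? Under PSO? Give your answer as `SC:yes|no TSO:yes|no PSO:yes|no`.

SC:yes TSO:yes PSO:yes

outcome vector order: (thr0.a,thr0.b)
under SC → <1 1> <1 2> <2 0> <2 1> <2 2>
under TSO → <1 1> <1 2> <2 0> <2 1> <2 2>
under PSO → <1 0> <1 1> <1 2> <2 0> <2 1> <2 2>
target <1 1> ∈ {SC,TSO,PSO}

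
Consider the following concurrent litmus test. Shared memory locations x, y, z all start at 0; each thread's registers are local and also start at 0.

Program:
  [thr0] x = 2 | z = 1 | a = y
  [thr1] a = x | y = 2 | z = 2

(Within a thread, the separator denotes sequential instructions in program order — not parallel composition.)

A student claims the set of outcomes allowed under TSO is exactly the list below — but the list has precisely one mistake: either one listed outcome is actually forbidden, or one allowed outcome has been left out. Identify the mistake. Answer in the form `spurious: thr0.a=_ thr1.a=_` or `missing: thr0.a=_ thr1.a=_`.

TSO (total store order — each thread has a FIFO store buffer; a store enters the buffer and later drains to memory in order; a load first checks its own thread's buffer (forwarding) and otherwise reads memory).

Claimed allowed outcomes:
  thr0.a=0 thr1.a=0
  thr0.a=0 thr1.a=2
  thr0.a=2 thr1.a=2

missing: thr0.a=2 thr1.a=0

outcome vector order: (thr0.a,thr1.a)
TSO (4): <0 0> <0 2> <2 0> <2 2>
TSO∖claimed = {<2 0>}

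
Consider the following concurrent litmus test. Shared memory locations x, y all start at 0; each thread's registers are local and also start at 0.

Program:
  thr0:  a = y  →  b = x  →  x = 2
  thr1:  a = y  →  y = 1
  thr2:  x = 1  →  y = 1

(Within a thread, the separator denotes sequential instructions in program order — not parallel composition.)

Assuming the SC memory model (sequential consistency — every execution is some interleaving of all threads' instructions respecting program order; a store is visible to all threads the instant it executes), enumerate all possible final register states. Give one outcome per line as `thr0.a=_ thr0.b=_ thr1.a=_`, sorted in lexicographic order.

thr0.a=0 thr0.b=0 thr1.a=0
thr0.a=0 thr0.b=0 thr1.a=1
thr0.a=0 thr0.b=1 thr1.a=0
thr0.a=0 thr0.b=1 thr1.a=1
thr0.a=1 thr0.b=0 thr1.a=0
thr0.a=1 thr0.b=1 thr1.a=0
thr0.a=1 thr0.b=1 thr1.a=1

outcome vector order: (thr0.a,thr0.b,thr1.a)
|SC outcomes| = 7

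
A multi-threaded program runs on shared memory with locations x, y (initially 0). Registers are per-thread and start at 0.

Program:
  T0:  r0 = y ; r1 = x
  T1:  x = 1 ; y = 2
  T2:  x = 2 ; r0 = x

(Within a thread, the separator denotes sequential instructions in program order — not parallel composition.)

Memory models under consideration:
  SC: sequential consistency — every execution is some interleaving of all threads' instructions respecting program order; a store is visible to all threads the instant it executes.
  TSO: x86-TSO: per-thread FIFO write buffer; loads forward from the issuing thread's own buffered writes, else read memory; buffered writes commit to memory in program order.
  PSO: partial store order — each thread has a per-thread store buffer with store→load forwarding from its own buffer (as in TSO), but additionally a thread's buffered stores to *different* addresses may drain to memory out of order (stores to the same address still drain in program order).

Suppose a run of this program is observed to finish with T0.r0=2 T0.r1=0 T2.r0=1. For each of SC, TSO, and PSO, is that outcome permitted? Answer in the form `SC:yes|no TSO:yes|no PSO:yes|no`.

SC:no TSO:no PSO:yes

outcome vector order: (T0.r0,T0.r1,T2.r0)
under SC → 0/0/1 0/0/2 0/1/1 0/1/2 0/2/1 0/2/2 2/1/1 2/1/2 2/2/2
under TSO → 0/0/1 0/0/2 0/1/1 0/1/2 0/2/1 0/2/2 2/1/1 2/1/2 2/2/2
under PSO → 0/0/1 0/0/2 0/1/1 0/1/2 0/2/1 0/2/2 2/0/1 2/0/2 2/1/1 2/1/2 2/2/1 2/2/2
target 2/0/1 ∈ {PSO}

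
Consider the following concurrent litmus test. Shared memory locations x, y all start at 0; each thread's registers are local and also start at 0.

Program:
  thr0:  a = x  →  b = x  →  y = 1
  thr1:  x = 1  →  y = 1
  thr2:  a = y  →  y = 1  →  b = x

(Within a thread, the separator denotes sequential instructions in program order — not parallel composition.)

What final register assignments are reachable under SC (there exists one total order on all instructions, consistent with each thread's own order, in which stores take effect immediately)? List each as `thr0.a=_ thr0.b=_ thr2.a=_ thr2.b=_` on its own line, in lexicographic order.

thr0.a=0 thr0.b=0 thr2.a=0 thr2.b=0
thr0.a=0 thr0.b=0 thr2.a=0 thr2.b=1
thr0.a=0 thr0.b=0 thr2.a=1 thr2.b=0
thr0.a=0 thr0.b=0 thr2.a=1 thr2.b=1
thr0.a=0 thr0.b=1 thr2.a=0 thr2.b=0
thr0.a=0 thr0.b=1 thr2.a=0 thr2.b=1
thr0.a=0 thr0.b=1 thr2.a=1 thr2.b=1
thr0.a=1 thr0.b=1 thr2.a=0 thr2.b=0
thr0.a=1 thr0.b=1 thr2.a=0 thr2.b=1
thr0.a=1 thr0.b=1 thr2.a=1 thr2.b=1

outcome vector order: (thr0.a,thr0.b,thr2.a,thr2.b)
|SC outcomes| = 10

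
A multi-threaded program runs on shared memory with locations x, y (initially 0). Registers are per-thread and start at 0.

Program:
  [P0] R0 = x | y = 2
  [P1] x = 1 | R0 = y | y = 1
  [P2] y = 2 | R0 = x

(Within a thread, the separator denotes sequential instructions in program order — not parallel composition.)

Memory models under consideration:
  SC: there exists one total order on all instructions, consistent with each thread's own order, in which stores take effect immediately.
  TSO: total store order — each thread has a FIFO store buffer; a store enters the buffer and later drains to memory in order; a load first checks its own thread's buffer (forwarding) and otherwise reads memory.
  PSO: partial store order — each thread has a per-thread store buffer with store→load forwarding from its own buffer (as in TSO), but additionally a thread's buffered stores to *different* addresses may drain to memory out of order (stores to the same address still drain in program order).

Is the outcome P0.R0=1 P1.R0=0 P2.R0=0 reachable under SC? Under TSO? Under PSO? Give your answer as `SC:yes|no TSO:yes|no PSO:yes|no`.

outcome vector order: (P0.R0,P1.R0,P2.R0)
SC (6): 001; 020; 021; 101; 120; 121
TSO (8): 000; 001; 020; 021; 100; 101; 120; 121
PSO (8): 000; 001; 020; 021; 100; 101; 120; 121
target 100 ∈ {TSO,PSO}

SC:no TSO:yes PSO:yes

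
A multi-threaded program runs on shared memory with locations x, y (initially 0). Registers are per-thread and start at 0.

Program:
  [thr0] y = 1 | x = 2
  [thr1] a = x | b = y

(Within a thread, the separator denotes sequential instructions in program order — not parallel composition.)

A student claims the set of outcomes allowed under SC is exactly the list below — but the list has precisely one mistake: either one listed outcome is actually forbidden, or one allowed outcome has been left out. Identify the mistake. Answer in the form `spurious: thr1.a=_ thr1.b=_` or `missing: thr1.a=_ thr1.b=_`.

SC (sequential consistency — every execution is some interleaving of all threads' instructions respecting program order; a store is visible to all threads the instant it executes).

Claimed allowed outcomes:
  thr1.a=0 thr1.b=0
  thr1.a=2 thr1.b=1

outcome vector order: (thr1.a,thr1.b)
under SC → 00 01 21
SC∖claimed = {01}

missing: thr1.a=0 thr1.b=1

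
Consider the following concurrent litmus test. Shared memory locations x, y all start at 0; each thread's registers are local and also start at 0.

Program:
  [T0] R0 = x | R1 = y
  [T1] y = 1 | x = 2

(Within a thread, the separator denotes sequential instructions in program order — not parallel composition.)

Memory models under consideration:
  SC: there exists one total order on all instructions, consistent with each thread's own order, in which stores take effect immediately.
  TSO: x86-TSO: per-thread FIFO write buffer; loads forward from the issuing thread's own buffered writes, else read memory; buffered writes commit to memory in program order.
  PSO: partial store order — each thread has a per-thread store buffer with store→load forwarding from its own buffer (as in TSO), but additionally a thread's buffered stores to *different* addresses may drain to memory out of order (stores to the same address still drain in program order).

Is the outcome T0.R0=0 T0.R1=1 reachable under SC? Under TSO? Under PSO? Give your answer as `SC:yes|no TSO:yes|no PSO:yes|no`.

outcome vector order: (T0.R0,T0.R1)
SC: 3 outcomes — {(0,0); (0,1); (2,1)}
TSO: 3 outcomes — {(0,0); (0,1); (2,1)}
PSO: 4 outcomes — {(0,0); (0,1); (2,0); (2,1)}
target (0,1) ∈ {SC,TSO,PSO}

SC:yes TSO:yes PSO:yes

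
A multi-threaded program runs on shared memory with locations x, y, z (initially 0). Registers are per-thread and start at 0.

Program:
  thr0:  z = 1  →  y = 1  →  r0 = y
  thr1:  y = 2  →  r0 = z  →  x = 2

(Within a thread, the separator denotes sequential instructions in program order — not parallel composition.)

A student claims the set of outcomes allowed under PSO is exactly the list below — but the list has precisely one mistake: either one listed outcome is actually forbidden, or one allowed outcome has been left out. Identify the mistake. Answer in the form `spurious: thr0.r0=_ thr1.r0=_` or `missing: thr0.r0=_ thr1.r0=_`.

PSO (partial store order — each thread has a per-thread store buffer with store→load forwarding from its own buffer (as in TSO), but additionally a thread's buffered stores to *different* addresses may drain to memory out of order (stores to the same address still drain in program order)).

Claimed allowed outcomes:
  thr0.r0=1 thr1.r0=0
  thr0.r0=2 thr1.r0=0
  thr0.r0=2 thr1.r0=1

missing: thr0.r0=1 thr1.r0=1

outcome vector order: (thr0.r0,thr1.r0)
PSO (4): 10 11 20 21
PSO∖claimed = {11}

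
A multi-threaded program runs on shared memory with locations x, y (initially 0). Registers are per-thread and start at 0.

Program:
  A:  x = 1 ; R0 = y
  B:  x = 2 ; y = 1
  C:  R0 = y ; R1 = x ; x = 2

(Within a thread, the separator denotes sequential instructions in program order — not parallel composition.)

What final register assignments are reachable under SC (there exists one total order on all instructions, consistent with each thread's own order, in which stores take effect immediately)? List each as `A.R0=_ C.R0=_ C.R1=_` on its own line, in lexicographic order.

A.R0=0 C.R0=0 C.R1=0
A.R0=0 C.R0=0 C.R1=1
A.R0=0 C.R0=0 C.R1=2
A.R0=0 C.R0=1 C.R1=1
A.R0=0 C.R0=1 C.R1=2
A.R0=1 C.R0=0 C.R1=0
A.R0=1 C.R0=0 C.R1=1
A.R0=1 C.R0=0 C.R1=2
A.R0=1 C.R0=1 C.R1=1
A.R0=1 C.R0=1 C.R1=2

outcome vector order: (A.R0,C.R0,C.R1)
|SC outcomes| = 10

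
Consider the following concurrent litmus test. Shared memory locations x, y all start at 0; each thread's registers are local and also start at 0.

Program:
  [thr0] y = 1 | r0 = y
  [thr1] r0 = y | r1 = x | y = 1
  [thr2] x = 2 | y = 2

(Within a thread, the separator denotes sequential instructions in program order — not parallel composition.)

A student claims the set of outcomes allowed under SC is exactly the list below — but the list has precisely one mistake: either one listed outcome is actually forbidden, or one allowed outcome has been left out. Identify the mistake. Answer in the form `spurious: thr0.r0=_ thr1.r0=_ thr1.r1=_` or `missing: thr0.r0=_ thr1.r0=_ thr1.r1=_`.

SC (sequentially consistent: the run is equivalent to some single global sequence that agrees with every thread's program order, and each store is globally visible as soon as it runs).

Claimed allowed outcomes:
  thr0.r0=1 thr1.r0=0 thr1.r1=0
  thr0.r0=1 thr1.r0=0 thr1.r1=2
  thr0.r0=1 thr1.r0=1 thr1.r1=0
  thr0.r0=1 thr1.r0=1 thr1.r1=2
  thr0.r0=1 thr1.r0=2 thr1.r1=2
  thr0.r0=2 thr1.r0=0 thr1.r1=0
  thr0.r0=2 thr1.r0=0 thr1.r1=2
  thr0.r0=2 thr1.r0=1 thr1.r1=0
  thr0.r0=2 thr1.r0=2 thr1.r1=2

outcome vector order: (thr0.r0,thr1.r0,thr1.r1)
SC: 10 outcomes — {100 102 110 112 122 200 202 210 212 222}
SC∖claimed = {212}

missing: thr0.r0=2 thr1.r0=1 thr1.r1=2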